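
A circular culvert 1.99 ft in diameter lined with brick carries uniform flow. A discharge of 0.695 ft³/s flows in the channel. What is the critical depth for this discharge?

At critical depth, Q² T / (g A³) = 1, i.e. A³/T = Q²/g = 0.695²/32.2 = 0.015.
Trying y = 0.322 ft: A³/T = 0.02374 — high.
Trying y = 0.253 ft: A³/T = 0.009178 — low.
Trying y = 0.287 ft: A³/T = 0.01509 — ≈ 0.015.

y_c = 0.287 ft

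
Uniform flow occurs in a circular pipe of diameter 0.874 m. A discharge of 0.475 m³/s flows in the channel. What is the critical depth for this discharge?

y_c = 0.405 m

At critical depth, Q² T / (g A³) = 1, i.e. A³/T = Q²/g = 0.475²/9.81 = 0.023.
Try y = 0.47 m: A³/T = 0.04078 — high.
Try y = 0.355 m: A³/T = 0.01394 — low.
Try y = 0.405 m: A³/T = 0.02309 — matches.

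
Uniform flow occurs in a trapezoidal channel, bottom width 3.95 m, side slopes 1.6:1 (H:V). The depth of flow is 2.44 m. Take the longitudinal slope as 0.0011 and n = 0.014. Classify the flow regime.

subcritical

With bottom width b = 3.95 m and side slope z = 1.6: A = (b + zy)y = (3.95 + 1.6×2.44)×2.44 = 19.16 m²; P = b + 2y√(1+z²) = 3.95 + 2×2.44×1.887 = 13.16 m.
Hydraulic radius R = A/P = 19.16/13.16 = 1.456 m.
V = (1/n) R^(2/3) √S = (1/0.014) × 1.456^(2/3) × √0.0011 = 3.044 m/s. Hydraulic depth D_h = A/T = 19.16/11.76 = 1.63 m.
Froude number Fr = V/√(g·D_h) = 3.044/√(9.81×1.63) = 0.761, which is less than 1, so the flow is subcritical.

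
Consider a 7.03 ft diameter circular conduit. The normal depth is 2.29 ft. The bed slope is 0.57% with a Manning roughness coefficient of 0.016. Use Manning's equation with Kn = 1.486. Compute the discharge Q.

Q = 90.9 ft³/s

For a circular section of diameter D = 7.03 ft at depth y = 2.29 ft, the central angle is θ = 2 arccos(1 − 2y/D) = 2.43 rad. Then A = (D²/8)(θ − sin θ) = 10.97 ft² and P = Dθ/2 = 8.54 ft.
Hydraulic radius R = A/P = 10.97/8.54 = 1.285 ft.
Manning's equation: Q = (1.486/n) A R^(2/3) S^(1/2) = (1.486/0.016) × 10.97 × 1.285^(2/3) × 0.0057^(1/2) = 90.9 ft³/s.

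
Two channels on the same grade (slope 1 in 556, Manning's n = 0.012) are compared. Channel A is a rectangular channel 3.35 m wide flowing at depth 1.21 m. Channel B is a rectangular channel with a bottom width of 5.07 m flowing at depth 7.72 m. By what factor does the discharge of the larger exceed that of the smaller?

18.8

Channel A: Flow area A = b·y = 3.35 × 1.21 = 4.053 m². Wetted perimeter P = b + 2y = 3.35 + 2×1.21 = 5.77 m. Hydraulic radius R = A/P = 4.053/5.77 = 0.7025 m. Q_A = (1/0.012)·4.053·0.7025^(2/3)·√0.001799 = 11.32 m³/s.
Channel B: Flow area A = b·y = 5.07 × 7.72 = 39.14 m². Wetted perimeter P = b + 2y = 5.07 + 2×7.72 = 20.51 m. Hydraulic radius R = A/P = 39.14/20.51 = 1.908 m. Q_B = (1/0.012)·39.14·1.908^(2/3)·√0.001799 = 212.8 m³/s.
The larger discharge is 212.8 m³/s and the smaller is 11.32 m³/s; the ratio is 18.8.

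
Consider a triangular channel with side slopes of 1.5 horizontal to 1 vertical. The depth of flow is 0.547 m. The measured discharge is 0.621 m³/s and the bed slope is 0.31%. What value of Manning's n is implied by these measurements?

n = 0.015

For a triangular section with side slope z = 1.5: A = zy² = 1.5×0.547² = 0.4488 m²; P = 2y√(1+z²) = 2×0.547×1.803 = 1.972 m.
Hydraulic radius R = A/P = 0.4488/1.972 = 0.2276 m.
Rearranging Manning's equation: n = (1/Q) A R^(2/3) S^(1/2) = (1/0.621) × 0.4488 × 0.2276^(2/3) × √0.0031 = 0.015.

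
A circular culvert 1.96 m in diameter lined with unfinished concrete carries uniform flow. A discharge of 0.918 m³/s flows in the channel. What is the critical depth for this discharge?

y_c = 0.449 m

At critical depth, Q² T / (g A³) = 1, i.e. A³/T = Q²/g = 0.918²/9.81 = 0.0859.
At y = 0.499 m: A³/T = 0.1298 — too large.
At y = 0.352 m: A³/T = 0.03315 — too small.
At y = 0.449 m: A³/T = 0.08598 — close enough.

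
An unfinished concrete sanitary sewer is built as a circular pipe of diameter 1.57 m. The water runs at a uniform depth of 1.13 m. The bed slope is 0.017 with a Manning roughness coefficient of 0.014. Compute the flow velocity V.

V = 5.62 m/s

For a circular section of diameter D = 1.57 m at depth y = 1.13 m, the central angle is θ = 2 arccos(1 − 2y/D) = 4.052 rad. Then A = (D²/8)(θ − sin θ) = 1.492 m² and P = Dθ/2 = 3.181 m.
Hydraulic radius R = A/P = 1.492/3.181 = 0.469 m.
From Manning's equation, V = (1/n) R^(2/3) S^(1/2) = (1/0.014) × 0.469^(2/3) × 0.017^(1/2) = 5.62 m/s.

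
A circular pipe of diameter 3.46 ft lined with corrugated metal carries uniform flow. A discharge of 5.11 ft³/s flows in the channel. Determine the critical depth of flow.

At critical depth, Q² T / (g A³) = 1, i.e. A³/T = Q²/g = 5.11²/32.2 = 0.8109.
Trying y = 0.856 ft: A³/T = 1.99 — too large.
Trying y = 0.607 ft: A³/T = 0.5183 — too small.
Trying y = 0.68 ft: A³/T = 0.8093 — close enough.

y_c = 0.68 ft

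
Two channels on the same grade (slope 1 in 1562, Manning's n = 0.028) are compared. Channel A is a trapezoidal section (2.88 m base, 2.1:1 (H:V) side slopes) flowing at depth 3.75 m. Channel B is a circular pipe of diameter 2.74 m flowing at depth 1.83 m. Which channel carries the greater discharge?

Channel A: With bottom width b = 2.88 m and side slope z = 2.1: A = (b + zy)y = (2.88 + 2.1×3.75)×3.75 = 40.33 m²; P = b + 2y√(1+z²) = 2.88 + 2×3.75×2.326 = 20.32 m. Hydraulic radius R = A/P = 40.33/20.32 = 1.984 m. Q_A = (1/0.028)·40.33·1.984^(2/3)·√0.0006402 = 57.55 m³/s.
Channel B: For a circular section of diameter D = 2.74 m at depth y = 1.83 m, the central angle is θ = 2 arccos(1 − 2y/D) = 3.826 rad. Then A = (D²/8)(θ − sin θ) = 4.185 m² and P = Dθ/2 = 5.242 m. Hydraulic radius R = A/P = 4.185/5.242 = 0.7982 m. Q_B = (1/0.028)·4.185·0.7982^(2/3)·√0.0006402 = 3.254 m³/s.
Q_A = 57.55 m³/s vs Q_B = 3.254 m³/s, so channel A carries more.

channel A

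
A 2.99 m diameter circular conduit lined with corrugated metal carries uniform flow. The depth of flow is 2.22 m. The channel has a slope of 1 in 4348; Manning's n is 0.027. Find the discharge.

Q = 2.93 m³/s

For a circular section of diameter D = 2.99 m at depth y = 2.22 m, the central angle is θ = 2 arccos(1 − 2y/D) = 4.154 rad. Then A = (D²/8)(θ − sin θ) = 5.59 m² and P = Dθ/2 = 6.211 m.
Hydraulic radius R = A/P = 5.59/6.211 = 0.9001 m.
Manning's equation: Q = (1/n) A R^(2/3) S^(1/2) = (1/0.027) × 5.59 × 0.9001^(2/3) × 0.00023^(1/2) = 2.93 m³/s.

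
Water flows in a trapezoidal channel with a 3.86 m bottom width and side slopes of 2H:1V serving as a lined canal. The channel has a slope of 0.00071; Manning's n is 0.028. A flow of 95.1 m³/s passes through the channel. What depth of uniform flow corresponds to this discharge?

Manning's equation rearranged: A R^(2/3) = nQ / (1·√S) = 0.028 × 95.1 / (√0.00071) = 99.93.
Trying y = 4.99 m: A R^(2/3) = 131.9 — too large.
Trying y = 4.42 m: A R^(2/3) = 99.95 — matches.

y_n = 4.42 m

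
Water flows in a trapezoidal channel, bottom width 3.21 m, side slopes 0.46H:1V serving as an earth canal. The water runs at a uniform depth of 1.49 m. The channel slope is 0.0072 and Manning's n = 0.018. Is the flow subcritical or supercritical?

With bottom width b = 3.21 m and side slope z = 0.46: A = (b + zy)y = (3.21 + 0.46×1.49)×1.49 = 5.804 m²; P = b + 2y√(1+z²) = 3.21 + 2×1.49×1.101 = 6.49 m.
Hydraulic radius R = A/P = 5.804/6.49 = 0.8943 m.
V = (1/n) R^(2/3) √S = (1/0.018) × 0.8943^(2/3) × √0.0072 = 4.376 m/s. Hydraulic depth D_h = A/T = 5.804/4.581 = 1.267 m.
Froude number Fr = V/√(g·D_h) = 4.376/√(9.81×1.267) = 1.24, which is greater than 1, so the flow is supercritical.

supercritical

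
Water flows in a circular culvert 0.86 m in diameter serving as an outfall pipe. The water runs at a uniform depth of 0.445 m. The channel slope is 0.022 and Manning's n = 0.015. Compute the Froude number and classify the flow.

For a circular section of diameter D = 0.86 m at depth y = 0.445 m, the central angle is θ = 2 arccos(1 − 2y/D) = 3.211 rad. Then A = (D²/8)(θ − sin θ) = 0.3033 m² and P = Dθ/2 = 1.381 m.
Hydraulic radius R = A/P = 0.3033/1.381 = 0.2197 m.
V = (1/n) R^(2/3) √S = (1/0.015) × 0.2197^(2/3) × √0.022 = 3.6 m/s. Hydraulic depth D_h = A/T = 0.3033/0.8595 = 0.3529 m.
Froude number Fr = V/√(g·D_h) = 3.6/√(9.81×0.3529) = 1.93, which is greater than 1, so the flow is supercritical.

supercritical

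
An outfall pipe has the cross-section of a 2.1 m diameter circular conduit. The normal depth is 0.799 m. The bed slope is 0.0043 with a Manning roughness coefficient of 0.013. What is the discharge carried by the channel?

Q = 3.49 m³/s

For a circular section of diameter D = 2.1 m at depth y = 0.799 m, the central angle is θ = 2 arccos(1 − 2y/D) = 2.659 rad. Then A = (D²/8)(θ − sin θ) = 1.21 m² and P = Dθ/2 = 2.792 m.
Hydraulic radius R = A/P = 1.21/2.792 = 0.4333 m.
Manning's equation: Q = (1/n) A R^(2/3) S^(1/2) = (1/0.013) × 1.21 × 0.4333^(2/3) × 0.0043^(1/2) = 3.49 m³/s.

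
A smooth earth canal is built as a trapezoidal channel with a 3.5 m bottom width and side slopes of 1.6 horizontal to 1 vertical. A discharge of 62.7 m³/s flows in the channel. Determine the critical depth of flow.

y_c = 2.28 m

At critical depth, Q² T / (g A³) = 1, i.e. A³/T = Q²/g = 62.7²/9.81 = 400.7.
Trying y = 1.93 m: A³/T = 212.4 — too small.
Trying y = 2.28 m: A³/T = 401 — matches.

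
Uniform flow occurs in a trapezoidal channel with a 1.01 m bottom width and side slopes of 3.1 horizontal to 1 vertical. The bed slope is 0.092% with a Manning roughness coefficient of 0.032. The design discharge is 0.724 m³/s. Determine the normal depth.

y_n = 0.57 m

Manning's equation rearranged: A R^(2/3) = nQ / (1·√S) = 0.032 × 0.724 / (√0.00092) = 0.7638.
Trying y = 0.71 m: A R^(2/3) = 1.247 — over.
Trying y = 0.483 m: A R^(2/3) = 0.5322 — short.
Trying y = 0.57 m: A R^(2/3) = 0.7637 — matches.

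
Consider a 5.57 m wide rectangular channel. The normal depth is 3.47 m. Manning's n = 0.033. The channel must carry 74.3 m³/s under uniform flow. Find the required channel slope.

S = 0.00901

Flow area A = b·y = 5.57 × 3.47 = 19.33 m². Wetted perimeter P = b + 2y = 5.57 + 2×3.47 = 12.51 m.
Hydraulic radius R = A/P = 19.33/12.51 = 1.545 m.
From Manning's equation, S = [nQ / (1 A R^(2/3))]² = [0.033 × 74.3 / (1 × 19.33 × 1.545^(2/3))]² = 0.00901.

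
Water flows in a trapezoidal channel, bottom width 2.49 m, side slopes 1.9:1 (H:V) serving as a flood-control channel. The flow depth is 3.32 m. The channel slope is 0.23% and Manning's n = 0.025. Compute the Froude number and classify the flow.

With bottom width b = 2.49 m and side slope z = 1.9: A = (b + zy)y = (2.49 + 1.9×3.32)×3.32 = 29.21 m²; P = b + 2y√(1+z²) = 2.49 + 2×3.32×2.147 = 16.75 m.
Hydraulic radius R = A/P = 29.21/16.75 = 1.744 m.
V = (1/n) R^(2/3) √S = (1/0.025) × 1.744^(2/3) × √0.0023 = 2.78 m/s. Hydraulic depth D_h = A/T = 29.21/15.11 = 1.934 m.
Froude number Fr = V/√(g·D_h) = 2.78/√(9.81×1.934) = 0.638, which is less than 1, so the flow is subcritical.

subcritical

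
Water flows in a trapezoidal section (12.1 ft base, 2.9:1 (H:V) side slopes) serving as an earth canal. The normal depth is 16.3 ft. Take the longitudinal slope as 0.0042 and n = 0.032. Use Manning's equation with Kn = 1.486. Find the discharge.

Q = 12300 ft³/s

With bottom width b = 12.1 ft and side slope z = 2.9: A = (b + zy)y = (12.1 + 2.9×16.3)×16.3 = 967.7 ft²; P = b + 2y√(1+z²) = 12.1 + 2×16.3×3.068 = 112.1 ft.
Hydraulic radius R = A/P = 967.7/112.1 = 8.633 ft.
Manning's equation: Q = (1.486/n) A R^(2/3) S^(1/2) = (1.486/0.032) × 967.7 × 8.633^(2/3) × 0.0042^(1/2) = 12300 ft³/s.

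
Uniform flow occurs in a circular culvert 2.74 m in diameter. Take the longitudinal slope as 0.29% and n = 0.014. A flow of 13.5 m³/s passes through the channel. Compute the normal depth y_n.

Manning's equation rearranged: A R^(2/3) = nQ / (1·√S) = 0.014 × 13.5 / (√0.0029) = 3.51.
Try y = 1.96 m: A R^(2/3) = 3.945 — too large.
Try y = 1.57 m: A R^(2/3) = 2.865 — too small.
Try y = 1.8 m: A R^(2/3) = 3.518 — close enough.

y_n = 1.8 m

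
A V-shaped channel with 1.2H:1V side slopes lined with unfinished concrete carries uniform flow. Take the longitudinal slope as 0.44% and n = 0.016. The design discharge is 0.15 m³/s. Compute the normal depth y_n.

y_n = 0.342 m

Manning's equation rearranged: A R^(2/3) = nQ / (1·√S) = 0.016 × 0.15 / (√0.0044) = 0.03618.
Try y = 0.303 m: A R^(2/3) = 0.02626 — too small.
Try y = 0.385 m: A R^(2/3) = 0.04974 — too large.
Try y = 0.342 m: A R^(2/3) = 0.03627 — matches.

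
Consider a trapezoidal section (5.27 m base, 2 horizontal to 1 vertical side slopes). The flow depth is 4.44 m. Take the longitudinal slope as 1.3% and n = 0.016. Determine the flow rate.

With bottom width b = 5.27 m and side slope z = 2: A = (b + zy)y = (5.27 + 2×4.44)×4.44 = 62.83 m²; P = b + 2y√(1+z²) = 5.27 + 2×4.44×2.236 = 25.13 m.
Hydraulic radius R = A/P = 62.83/25.13 = 2.5 m.
Manning's equation: Q = (1/n) A R^(2/3) S^(1/2) = (1/0.016) × 62.83 × 2.5^(2/3) × 0.013^(1/2) = 825 m³/s.

Q = 825 m³/s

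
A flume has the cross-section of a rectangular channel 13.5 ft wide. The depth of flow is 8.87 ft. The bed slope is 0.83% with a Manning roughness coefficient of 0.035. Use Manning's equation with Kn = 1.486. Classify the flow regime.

Flow area A = b·y = 13.5 × 8.87 = 119.7 ft². Wetted perimeter P = b + 2y = 13.5 + 2×8.87 = 31.24 ft.
Hydraulic radius R = A/P = 119.7/31.24 = 3.833 ft.
V = (1.486/n) R^(2/3) √S = (1.486/0.035) × 3.833^(2/3) × √0.0083 = 9.474 ft/s. Hydraulic depth D_h = A/T = 119.7/13.5 = 8.87 ft.
Froude number Fr = V/√(g·D_h) = 9.474/√(32.2×8.87) = 0.561, which is less than 1, so the flow is subcritical.

subcritical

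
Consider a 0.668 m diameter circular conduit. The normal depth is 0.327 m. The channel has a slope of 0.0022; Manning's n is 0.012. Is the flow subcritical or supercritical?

subcritical

For a circular section of diameter D = 0.668 m at depth y = 0.327 m, the central angle is θ = 2 arccos(1 − 2y/D) = 3.1 rad. Then A = (D²/8)(θ − sin θ) = 0.1706 m² and P = Dθ/2 = 1.035 m.
Hydraulic radius R = A/P = 0.1706/1.035 = 0.1647 m.
V = (1/n) R^(2/3) √S = (1/0.012) × 0.1647^(2/3) × √0.0022 = 1.175 m/s. Hydraulic depth D_h = A/T = 0.1706/0.6679 = 0.2554 m.
Froude number Fr = V/√(g·D_h) = 1.175/√(9.81×0.2554) = 0.742, which is less than 1, so the flow is subcritical.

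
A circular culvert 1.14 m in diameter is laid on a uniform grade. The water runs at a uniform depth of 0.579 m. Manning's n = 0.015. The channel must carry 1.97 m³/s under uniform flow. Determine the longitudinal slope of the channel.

S = 0.017

For a circular section of diameter D = 1.14 m at depth y = 0.579 m, the central angle is θ = 2 arccos(1 − 2y/D) = 3.173 rad. Then A = (D²/8)(θ − sin θ) = 0.5206 m² and P = Dθ/2 = 1.809 m.
Hydraulic radius R = A/P = 0.5206/1.809 = 0.2878 m.
From Manning's equation, S = [nQ / (1 A R^(2/3))]² = [0.015 × 1.97 / (1 × 0.5206 × 0.2878^(2/3))]² = 0.017.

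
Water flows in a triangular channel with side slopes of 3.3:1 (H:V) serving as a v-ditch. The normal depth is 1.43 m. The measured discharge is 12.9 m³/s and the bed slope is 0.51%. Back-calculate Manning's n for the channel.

For a triangular section with side slope z = 3.3: A = zy² = 3.3×1.43² = 6.748 m²; P = 2y√(1+z²) = 2×1.43×3.448 = 9.862 m.
Hydraulic radius R = A/P = 6.748/9.862 = 0.6843 m.
Rearranging Manning's equation: n = (1/Q) A R^(2/3) S^(1/2) = (1/12.9) × 6.748 × 0.6843^(2/3) × √0.0051 = 0.029.

n = 0.029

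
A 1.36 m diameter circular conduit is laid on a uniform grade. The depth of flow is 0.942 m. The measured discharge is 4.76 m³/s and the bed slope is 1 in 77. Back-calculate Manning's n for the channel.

n = 0.014

For a circular section of diameter D = 1.36 m at depth y = 0.942 m, the central angle is θ = 2 arccos(1 − 2y/D) = 3.933 rad. Then A = (D²/8)(θ − sin θ) = 1.074 m² and P = Dθ/2 = 2.674 m.
Hydraulic radius R = A/P = 1.074/2.674 = 0.4015 m.
Rearranging Manning's equation: n = (1/Q) A R^(2/3) S^(1/2) = (1/4.76) × 1.074 × 0.4015^(2/3) × √0.01299 = 0.014.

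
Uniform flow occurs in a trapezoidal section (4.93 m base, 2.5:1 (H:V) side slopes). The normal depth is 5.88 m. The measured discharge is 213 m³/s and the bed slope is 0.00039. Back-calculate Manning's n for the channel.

With bottom width b = 4.93 m and side slope z = 2.5: A = (b + zy)y = (4.93 + 2.5×5.88)×5.88 = 115.4 m²; P = b + 2y√(1+z²) = 4.93 + 2×5.88×2.693 = 36.59 m.
Hydraulic radius R = A/P = 115.4/36.59 = 3.154 m.
Rearranging Manning's equation: n = (1/Q) A R^(2/3) S^(1/2) = (1/213) × 115.4 × 3.154^(2/3) × √0.00039 = 0.023.

n = 0.023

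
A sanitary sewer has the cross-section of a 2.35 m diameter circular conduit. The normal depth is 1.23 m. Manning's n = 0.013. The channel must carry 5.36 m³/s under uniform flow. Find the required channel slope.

For a circular section of diameter D = 2.35 m at depth y = 1.23 m, the central angle is θ = 2 arccos(1 − 2y/D) = 3.235 rad. Then A = (D²/8)(θ − sin θ) = 2.298 m² and P = Dθ/2 = 3.801 m.
Hydraulic radius R = A/P = 2.298/3.801 = 0.6045 m.
From Manning's equation, S = [nQ / (1 A R^(2/3))]² = [0.013 × 5.36 / (1 × 2.298 × 0.6045^(2/3))]² = 0.0018.

S = 0.0018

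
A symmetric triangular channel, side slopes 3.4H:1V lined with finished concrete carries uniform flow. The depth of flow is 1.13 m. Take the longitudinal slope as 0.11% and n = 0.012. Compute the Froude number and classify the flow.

subcritical

For a triangular section with side slope z = 3.4: A = zy² = 3.4×1.13² = 4.341 m²; P = 2y√(1+z²) = 2×1.13×3.544 = 8.009 m.
Hydraulic radius R = A/P = 4.341/8.009 = 0.542 m.
V = (1/n) R^(2/3) √S = (1/0.012) × 0.542^(2/3) × √0.0011 = 1.837 m/s. Hydraulic depth D_h = A/T = 4.341/7.684 = 0.565 m.
Froude number Fr = V/√(g·D_h) = 1.837/√(9.81×0.565) = 0.78, which is less than 1, so the flow is subcritical.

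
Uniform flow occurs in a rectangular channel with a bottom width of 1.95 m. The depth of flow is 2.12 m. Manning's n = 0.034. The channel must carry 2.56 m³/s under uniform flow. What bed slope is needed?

Flow area A = b·y = 1.95 × 2.12 = 4.134 m². Wetted perimeter P = b + 2y = 1.95 + 2×2.12 = 6.19 m.
Hydraulic radius R = A/P = 4.134/6.19 = 0.6679 m.
From Manning's equation, S = [nQ / (1 A R^(2/3))]² = [0.034 × 2.56 / (1 × 4.134 × 0.6679^(2/3))]² = 0.000759.

S = 0.000759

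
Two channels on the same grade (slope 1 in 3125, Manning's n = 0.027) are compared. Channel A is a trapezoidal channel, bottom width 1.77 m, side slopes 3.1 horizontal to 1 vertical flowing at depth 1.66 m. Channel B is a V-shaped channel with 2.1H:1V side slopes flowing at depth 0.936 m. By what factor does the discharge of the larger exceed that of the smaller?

10.4

Channel A: With bottom width b = 1.77 m and side slope z = 3.1: A = (b + zy)y = (1.77 + 3.1×1.66)×1.66 = 11.48 m²; P = b + 2y√(1+z²) = 1.77 + 2×1.66×3.257 = 12.58 m. Hydraulic radius R = A/P = 11.48/12.58 = 0.9123 m. Q_A = (1/0.027)·11.48·0.9123^(2/3)·√0.00032 = 7.155 m³/s.
Channel B: For a triangular section with side slope z = 2.1: A = zy² = 2.1×0.936² = 1.84 m²; P = 2y√(1+z²) = 2×0.936×2.326 = 4.354 m. Hydraulic radius R = A/P = 1.84/4.354 = 0.4225 m. Q_B = (1/0.027)·1.84·0.4225^(2/3)·√0.00032 = 0.6864 m³/s.
The larger discharge is 7.155 m³/s and the smaller is 0.6864 m³/s; the ratio is 10.4.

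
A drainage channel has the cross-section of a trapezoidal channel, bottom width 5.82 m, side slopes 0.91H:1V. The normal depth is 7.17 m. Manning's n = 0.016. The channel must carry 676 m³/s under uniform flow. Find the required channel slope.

S = 0.0028

With bottom width b = 5.82 m and side slope z = 0.91: A = (b + zy)y = (5.82 + 0.91×7.17)×7.17 = 88.51 m²; P = b + 2y√(1+z²) = 5.82 + 2×7.17×1.352 = 25.21 m.
Hydraulic radius R = A/P = 88.51/25.21 = 3.511 m.
From Manning's equation, S = [nQ / (1 A R^(2/3))]² = [0.016 × 676 / (1 × 88.51 × 3.511^(2/3))]² = 0.0028.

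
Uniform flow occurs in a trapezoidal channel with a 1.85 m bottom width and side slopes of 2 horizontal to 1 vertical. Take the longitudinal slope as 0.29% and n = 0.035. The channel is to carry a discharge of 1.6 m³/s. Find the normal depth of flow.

Manning's equation rearranged: A R^(2/3) = nQ / (1·√S) = 0.035 × 1.6 / (√0.0029) = 1.04.
At y = 0.685 m: A R^(2/3) = 1.293 — too large.
At y = 0.612 m: A R^(2/3) = 1.039 — matches.

y_n = 0.612 m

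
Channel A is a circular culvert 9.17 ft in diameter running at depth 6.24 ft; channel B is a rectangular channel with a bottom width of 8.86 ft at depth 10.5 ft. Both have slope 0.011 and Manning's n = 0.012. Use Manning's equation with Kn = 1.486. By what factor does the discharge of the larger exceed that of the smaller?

Channel A: For a circular section of diameter D = 9.17 ft at depth y = 6.24 ft, the central angle is θ = 2 arccos(1 − 2y/D) = 3.88 rad. Then A = (D²/8)(θ − sin θ) = 47.86 ft² and P = Dθ/2 = 17.79 ft. Hydraulic radius R = A/P = 47.86/17.79 = 2.69 ft. Q_A = (1.486/0.012)·47.86·2.69^(2/3)·√0.011 = 1202 ft³/s.
Channel B: Flow area A = b·y = 8.86 × 10.5 = 93.03 ft². Wetted perimeter P = b + 2y = 8.86 + 2×10.5 = 29.86 ft. Hydraulic radius R = A/P = 93.03/29.86 = 3.116 ft. Q_B = (1.486/0.012)·93.03·3.116^(2/3)·√0.011 = 2577 ft³/s.
The larger discharge is 2577 ft³/s and the smaller is 1202 ft³/s; the ratio is 2.14.

2.14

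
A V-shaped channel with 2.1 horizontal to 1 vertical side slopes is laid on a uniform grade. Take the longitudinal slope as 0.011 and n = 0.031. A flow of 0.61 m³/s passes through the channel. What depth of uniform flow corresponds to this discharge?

y_n = 0.486 m

Manning's equation rearranged: A R^(2/3) = nQ / (1·√S) = 0.031 × 0.61 / (√0.011) = 0.1803.
At y = 0.346 m: A R^(2/3) = 0.07291 — short.
At y = 0.541 m: A R^(2/3) = 0.2401 — over.
At y = 0.486 m: A R^(2/3) = 0.1804 — matches.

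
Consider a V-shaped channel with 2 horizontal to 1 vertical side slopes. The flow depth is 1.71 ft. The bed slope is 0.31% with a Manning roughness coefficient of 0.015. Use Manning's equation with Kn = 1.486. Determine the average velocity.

For a triangular section with side slope z = 2: A = zy² = 2×1.71² = 5.848 ft²; P = 2y√(1+z²) = 2×1.71×2.236 = 7.647 ft.
Hydraulic radius R = A/P = 5.848/7.647 = 0.7647 ft.
From Manning's equation, V = (1.486/n) R^(2/3) S^(1/2) = (1.486/0.015) × 0.7647^(2/3) × 0.0031^(1/2) = 4.61 ft/s.

V = 4.61 ft/s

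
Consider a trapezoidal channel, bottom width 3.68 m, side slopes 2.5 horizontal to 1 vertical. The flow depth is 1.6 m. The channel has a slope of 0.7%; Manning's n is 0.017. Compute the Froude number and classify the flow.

supercritical

With bottom width b = 3.68 m and side slope z = 2.5: A = (b + zy)y = (3.68 + 2.5×1.6)×1.6 = 12.29 m²; P = b + 2y√(1+z²) = 3.68 + 2×1.6×2.693 = 12.3 m.
Hydraulic radius R = A/P = 12.29/12.3 = 0.9993 m.
V = (1/n) R^(2/3) √S = (1/0.017) × 0.9993^(2/3) × √0.007 = 4.919 m/s. Hydraulic depth D_h = A/T = 12.29/11.68 = 1.052 m.
Froude number Fr = V/√(g·D_h) = 4.919/√(9.81×1.052) = 1.53, which is greater than 1, so the flow is supercritical.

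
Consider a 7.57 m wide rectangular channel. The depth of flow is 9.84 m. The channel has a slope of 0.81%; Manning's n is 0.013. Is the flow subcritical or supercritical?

supercritical

Flow area A = b·y = 7.57 × 9.84 = 74.49 m². Wetted perimeter P = b + 2y = 7.57 + 2×9.84 = 27.25 m.
Hydraulic radius R = A/P = 74.49/27.25 = 2.734 m.
V = (1/n) R^(2/3) √S = (1/0.013) × 2.734^(2/3) × √0.0081 = 13.53 m/s. Hydraulic depth D_h = A/T = 74.49/7.57 = 9.84 m.
Froude number Fr = V/√(g·D_h) = 13.53/√(9.81×9.84) = 1.38, which is greater than 1, so the flow is supercritical.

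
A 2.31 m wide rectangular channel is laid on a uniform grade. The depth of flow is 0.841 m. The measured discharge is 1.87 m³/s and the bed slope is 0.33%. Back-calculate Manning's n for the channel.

Flow area A = b·y = 2.31 × 0.841 = 1.943 m². Wetted perimeter P = b + 2y = 2.31 + 2×0.841 = 3.992 m.
Hydraulic radius R = A/P = 1.943/3.992 = 0.4867 m.
Rearranging Manning's equation: n = (1/Q) A R^(2/3) S^(1/2) = (1/1.87) × 1.943 × 0.4867^(2/3) × √0.0033 = 0.0369.

n = 0.0369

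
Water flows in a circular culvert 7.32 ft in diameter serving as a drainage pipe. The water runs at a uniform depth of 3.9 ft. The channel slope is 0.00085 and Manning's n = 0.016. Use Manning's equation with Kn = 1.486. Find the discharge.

Q = 94.8 ft³/s

For a circular section of diameter D = 7.32 ft at depth y = 3.9 ft, the central angle is θ = 2 arccos(1 − 2y/D) = 3.273 rad. Then A = (D²/8)(θ − sin θ) = 22.8 ft² and P = Dθ/2 = 11.98 ft.
Hydraulic radius R = A/P = 22.8/11.98 = 1.903 ft.
Manning's equation: Q = (1.486/n) A R^(2/3) S^(1/2) = (1.486/0.016) × 22.8 × 1.903^(2/3) × 0.00085^(1/2) = 94.8 ft³/s.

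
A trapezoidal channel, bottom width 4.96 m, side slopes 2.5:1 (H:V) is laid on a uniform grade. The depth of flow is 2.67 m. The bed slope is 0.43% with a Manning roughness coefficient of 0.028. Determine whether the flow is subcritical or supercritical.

With bottom width b = 4.96 m and side slope z = 2.5: A = (b + zy)y = (4.96 + 2.5×2.67)×2.67 = 31.07 m²; P = b + 2y√(1+z²) = 4.96 + 2×2.67×2.693 = 19.34 m.
Hydraulic radius R = A/P = 31.07/19.34 = 1.606 m.
V = (1/n) R^(2/3) √S = (1/0.028) × 1.606^(2/3) × √0.0043 = 3.212 m/s. Hydraulic depth D_h = A/T = 31.07/18.31 = 1.697 m.
Froude number Fr = V/√(g·D_h) = 3.212/√(9.81×1.697) = 0.787, which is less than 1, so the flow is subcritical.

subcritical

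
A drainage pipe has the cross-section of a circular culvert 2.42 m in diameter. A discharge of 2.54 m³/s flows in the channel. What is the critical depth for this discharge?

At critical depth, Q² T / (g A³) = 1, i.e. A³/T = Q²/g = 2.54²/9.81 = 0.6577.
At y = 0.637 m: A³/T = 0.4241 — low.
At y = 0.713 m: A³/T = 0.6571 — matches.

y_c = 0.713 m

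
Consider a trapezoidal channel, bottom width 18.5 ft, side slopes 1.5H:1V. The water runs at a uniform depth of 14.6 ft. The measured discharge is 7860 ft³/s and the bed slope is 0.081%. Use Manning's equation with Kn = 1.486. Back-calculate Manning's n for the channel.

n = 0.013

With bottom width b = 18.5 ft and side slope z = 1.5: A = (b + zy)y = (18.5 + 1.5×14.6)×14.6 = 589.8 ft²; P = b + 2y√(1+z²) = 18.5 + 2×14.6×1.803 = 71.14 ft.
Hydraulic radius R = A/P = 589.8/71.14 = 8.291 ft.
Rearranging Manning's equation: n = (1.486/Q) A R^(2/3) S^(1/2) = (1.486/7860) × 589.8 × 8.291^(2/3) × √0.00081 = 0.013.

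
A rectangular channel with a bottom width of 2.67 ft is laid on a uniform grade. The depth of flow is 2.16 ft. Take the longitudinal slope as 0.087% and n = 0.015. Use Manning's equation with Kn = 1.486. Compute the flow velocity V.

V = 2.57 ft/s

Flow area A = b·y = 2.67 × 2.16 = 5.767 ft². Wetted perimeter P = b + 2y = 2.67 + 2×2.16 = 6.99 ft.
Hydraulic radius R = A/P = 5.767/6.99 = 0.8251 ft.
From Manning's equation, V = (1.486/n) R^(2/3) S^(1/2) = (1.486/0.015) × 0.8251^(2/3) × 0.00087^(1/2) = 2.57 ft/s.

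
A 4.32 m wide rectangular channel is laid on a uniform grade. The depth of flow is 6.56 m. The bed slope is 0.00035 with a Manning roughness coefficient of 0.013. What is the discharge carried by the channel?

Q = 56.4 m³/s

Flow area A = b·y = 4.32 × 6.56 = 28.34 m². Wetted perimeter P = b + 2y = 4.32 + 2×6.56 = 17.44 m.
Hydraulic radius R = A/P = 28.34/17.44 = 1.625 m.
Manning's equation: Q = (1/n) A R^(2/3) S^(1/2) = (1/0.013) × 28.34 × 1.625^(2/3) × 0.00035^(1/2) = 56.4 m³/s.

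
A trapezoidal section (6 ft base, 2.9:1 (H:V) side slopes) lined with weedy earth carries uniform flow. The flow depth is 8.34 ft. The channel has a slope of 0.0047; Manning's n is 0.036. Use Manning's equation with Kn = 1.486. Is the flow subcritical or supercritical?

subcritical

With bottom width b = 6 ft and side slope z = 2.9: A = (b + zy)y = (6 + 2.9×8.34)×8.34 = 251.8 ft²; P = b + 2y√(1+z²) = 6 + 2×8.34×3.068 = 57.17 ft.
Hydraulic radius R = A/P = 251.8/57.17 = 4.404 ft.
V = (1.486/n) R^(2/3) √S = (1.486/0.036) × 4.404^(2/3) × √0.0047 = 7.603 ft/s. Hydraulic depth D_h = A/T = 251.8/54.37 = 4.63 ft.
Froude number Fr = V/√(g·D_h) = 7.603/√(32.2×4.63) = 0.623, which is less than 1, so the flow is subcritical.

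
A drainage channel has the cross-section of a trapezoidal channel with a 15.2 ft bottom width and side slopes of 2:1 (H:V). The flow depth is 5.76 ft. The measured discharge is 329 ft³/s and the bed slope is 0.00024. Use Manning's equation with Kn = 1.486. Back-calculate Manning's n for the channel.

n = 0.026

With bottom width b = 15.2 ft and side slope z = 2: A = (b + zy)y = (15.2 + 2×5.76)×5.76 = 153.9 ft²; P = b + 2y√(1+z²) = 15.2 + 2×5.76×2.236 = 40.96 ft.
Hydraulic radius R = A/P = 153.9/40.96 = 3.758 ft.
Rearranging Manning's equation: n = (1.486/Q) A R^(2/3) S^(1/2) = (1.486/329) × 153.9 × 3.758^(2/3) × √0.00024 = 0.026.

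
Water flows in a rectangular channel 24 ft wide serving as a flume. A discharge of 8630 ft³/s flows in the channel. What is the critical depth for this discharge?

For a rectangular channel, critical depth y_c = (q²/g)^(1/3) where q = Q/b = 8630/24 = 359.6 ft²/s.
So y_c = (359.6²/32.2)^(1/3) = 15.9 ft.

y_c = 15.9 ft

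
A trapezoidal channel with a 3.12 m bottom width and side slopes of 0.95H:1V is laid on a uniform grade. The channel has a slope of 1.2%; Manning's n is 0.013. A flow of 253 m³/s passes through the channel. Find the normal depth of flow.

Manning's equation rearranged: A R^(2/3) = nQ / (1·√S) = 0.013 × 253 / (√0.012) = 30.02.
Try y = 2.7 m: A R^(2/3) = 19.69 — low.
Try y = 3.78 m: A R^(2/3) = 38.54 — high.
Try y = 3.34 m: A R^(2/3) = 29.99 — ≈ 30.02.

y_n = 3.34 m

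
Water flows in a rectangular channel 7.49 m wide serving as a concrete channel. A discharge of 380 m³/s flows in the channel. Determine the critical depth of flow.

y_c = 6.4 m

For a rectangular channel, critical depth y_c = (q²/g)^(1/3) where q = Q/b = 380/7.49 = 50.73 m²/s.
So y_c = (50.73²/9.81)^(1/3) = 6.4 m.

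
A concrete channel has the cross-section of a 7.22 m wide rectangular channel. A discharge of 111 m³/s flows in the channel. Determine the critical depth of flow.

For a rectangular channel, critical depth y_c = (q²/g)^(1/3) where q = Q/b = 111/7.22 = 15.37 m²/s.
So y_c = (15.37²/9.81)^(1/3) = 2.89 m.

y_c = 2.89 m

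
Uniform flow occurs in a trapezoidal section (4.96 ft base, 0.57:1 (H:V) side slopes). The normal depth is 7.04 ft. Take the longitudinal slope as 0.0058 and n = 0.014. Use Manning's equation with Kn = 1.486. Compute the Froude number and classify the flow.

supercritical

With bottom width b = 4.96 ft and side slope z = 0.57: A = (b + zy)y = (4.96 + 0.57×7.04)×7.04 = 63.17 ft²; P = b + 2y√(1+z²) = 4.96 + 2×7.04×1.151 = 21.17 ft.
Hydraulic radius R = A/P = 63.17/21.17 = 2.984 ft.
V = (1.486/n) R^(2/3) √S = (1.486/0.014) × 2.984^(2/3) × √0.0058 = 16.76 ft/s. Hydraulic depth D_h = A/T = 63.17/12.99 = 4.865 ft.
Froude number Fr = V/√(g·D_h) = 16.76/√(32.2×4.865) = 1.34, which is greater than 1, so the flow is supercritical.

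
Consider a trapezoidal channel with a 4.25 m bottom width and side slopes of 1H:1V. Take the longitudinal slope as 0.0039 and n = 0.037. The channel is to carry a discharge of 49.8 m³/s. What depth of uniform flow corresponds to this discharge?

y_n = 2.92 m

Manning's equation rearranged: A R^(2/3) = nQ / (1·√S) = 0.037 × 49.8 / (√0.0039) = 29.51.
Trying y = 3.6 m: A R^(2/3) = 44.23 — high.
Trying y = 2.16 m: A R^(2/3) = 16.8 — low.
Trying y = 2.92 m: A R^(2/3) = 29.51 — close enough.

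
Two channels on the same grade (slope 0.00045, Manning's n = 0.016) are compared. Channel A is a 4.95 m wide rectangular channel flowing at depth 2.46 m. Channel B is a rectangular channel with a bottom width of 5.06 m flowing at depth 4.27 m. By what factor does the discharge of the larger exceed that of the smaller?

Channel A: Flow area A = b·y = 4.95 × 2.46 = 12.18 m². Wetted perimeter P = b + 2y = 4.95 + 2×2.46 = 9.87 m. Hydraulic radius R = A/P = 12.18/9.87 = 1.234 m. Q_A = (1/0.016)·12.18·1.234^(2/3)·√0.00045 = 18.57 m³/s.
Channel B: Flow area A = b·y = 5.06 × 4.27 = 21.61 m². Wetted perimeter P = b + 2y = 5.06 + 2×4.27 = 13.6 m. Hydraulic radius R = A/P = 21.61/13.6 = 1.589 m. Q_B = (1/0.016)·21.61·1.589^(2/3)·√0.00045 = 39 m³/s.
The larger discharge is 39 m³/s and the smaller is 18.57 m³/s; the ratio is 2.1.

2.1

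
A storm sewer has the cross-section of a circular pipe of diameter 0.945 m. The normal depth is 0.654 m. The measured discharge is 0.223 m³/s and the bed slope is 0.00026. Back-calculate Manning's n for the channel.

For a circular section of diameter D = 0.945 m at depth y = 0.654 m, the central angle is θ = 2 arccos(1 − 2y/D) = 3.93 rad. Then A = (D²/8)(θ − sin θ) = 0.5179 m² and P = Dθ/2 = 1.857 m.
Hydraulic radius R = A/P = 0.5179/1.857 = 0.2789 m.
Rearranging Manning's equation: n = (1/Q) A R^(2/3) S^(1/2) = (1/0.223) × 0.5179 × 0.2789^(2/3) × √0.00026 = 0.016.

n = 0.016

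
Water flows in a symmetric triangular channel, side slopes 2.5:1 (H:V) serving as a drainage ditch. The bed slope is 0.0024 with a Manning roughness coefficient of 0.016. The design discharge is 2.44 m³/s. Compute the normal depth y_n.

y_n = 0.789 m

Manning's equation rearranged: A R^(2/3) = nQ / (1·√S) = 0.016 × 2.44 / (√0.0024) = 0.7969.
At y = 0.558 m: A R^(2/3) = 0.3163 — low.
At y = 0.978 m: A R^(2/3) = 1.413 — high.
At y = 0.789 m: A R^(2/3) = 0.7967 — matches.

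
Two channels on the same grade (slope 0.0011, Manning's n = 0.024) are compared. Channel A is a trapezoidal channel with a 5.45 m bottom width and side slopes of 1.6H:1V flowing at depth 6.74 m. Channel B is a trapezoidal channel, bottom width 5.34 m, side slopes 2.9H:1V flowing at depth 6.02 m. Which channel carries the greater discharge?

channel B

Channel A: With bottom width b = 5.45 m and side slope z = 1.6: A = (b + zy)y = (5.45 + 1.6×6.74)×6.74 = 109.4 m²; P = b + 2y√(1+z²) = 5.45 + 2×6.74×1.887 = 30.88 m. Hydraulic radius R = A/P = 109.4/30.88 = 3.543 m. Q_A = (1/0.024)·109.4·3.543^(2/3)·√0.0011 = 351.4 m³/s.
Channel B: With bottom width b = 5.34 m and side slope z = 2.9: A = (b + zy)y = (5.34 + 2.9×6.02)×6.02 = 137.2 m²; P = b + 2y√(1+z²) = 5.34 + 2×6.02×3.068 = 42.27 m. Hydraulic radius R = A/P = 137.2/42.27 = 3.247 m. Q_B = (1/0.024)·137.2·3.247^(2/3)·√0.0011 = 415.8 m³/s.
Q_A = 351.4 m³/s vs Q_B = 415.8 m³/s, so channel B carries more.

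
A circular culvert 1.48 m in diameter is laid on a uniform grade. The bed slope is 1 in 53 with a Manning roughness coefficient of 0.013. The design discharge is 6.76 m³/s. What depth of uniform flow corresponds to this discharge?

Manning's equation rearranged: A R^(2/3) = nQ / (1·√S) = 0.013 × 6.76 / (√0.01887) = 0.6398.
Try y = 1.17 m: A R^(2/3) = 0.8564 — too large.
Try y = 0.709 m: A R^(2/3) = 0.412 — too small.
Try y = 0.931 m: A R^(2/3) = 0.6395 — matches.

y_n = 0.931 m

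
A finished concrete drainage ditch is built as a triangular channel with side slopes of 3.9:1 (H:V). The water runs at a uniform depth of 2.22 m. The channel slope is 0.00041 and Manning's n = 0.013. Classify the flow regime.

For a triangular section with side slope z = 3.9: A = zy² = 3.9×2.22² = 19.22 m²; P = 2y√(1+z²) = 2×2.22×4.026 = 17.88 m.
Hydraulic radius R = A/P = 19.22/17.88 = 1.075 m.
V = (1/n) R^(2/3) √S = (1/0.013) × 1.075^(2/3) × √0.00041 = 1.635 m/s. Hydraulic depth D_h = A/T = 19.22/17.32 = 1.11 m.
Froude number Fr = V/√(g·D_h) = 1.635/√(9.81×1.11) = 0.495, which is less than 1, so the flow is subcritical.

subcritical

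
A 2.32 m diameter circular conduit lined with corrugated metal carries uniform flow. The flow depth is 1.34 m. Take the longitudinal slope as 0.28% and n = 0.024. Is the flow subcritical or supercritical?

For a circular section of diameter D = 2.32 m at depth y = 1.34 m, the central angle is θ = 2 arccos(1 − 2y/D) = 3.453 rad. Then A = (D²/8)(θ − sin θ) = 2.53 m² and P = Dθ/2 = 4.006 m.
Hydraulic radius R = A/P = 2.53/4.006 = 0.6315 m.
V = (1/n) R^(2/3) √S = (1/0.024) × 0.6315^(2/3) × √0.0028 = 1.623 m/s. Hydraulic depth D_h = A/T = 2.53/2.292 = 1.104 m.
Froude number Fr = V/√(g·D_h) = 1.623/√(9.81×1.104) = 0.493, which is less than 1, so the flow is subcritical.

subcritical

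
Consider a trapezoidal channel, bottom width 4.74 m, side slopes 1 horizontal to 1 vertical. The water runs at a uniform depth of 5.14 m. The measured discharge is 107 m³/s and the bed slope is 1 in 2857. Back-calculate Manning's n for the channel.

With bottom width b = 4.74 m and side slope z = 1: A = (b + zy)y = (4.74 + 1×5.14)×5.14 = 50.78 m²; P = b + 2y√(1+z²) = 4.74 + 2×5.14×1.414 = 19.28 m.
Hydraulic radius R = A/P = 50.78/19.28 = 2.634 m.
Rearranging Manning's equation: n = (1/Q) A R^(2/3) S^(1/2) = (1/107) × 50.78 × 2.634^(2/3) × √0.00035 = 0.0169.

n = 0.0169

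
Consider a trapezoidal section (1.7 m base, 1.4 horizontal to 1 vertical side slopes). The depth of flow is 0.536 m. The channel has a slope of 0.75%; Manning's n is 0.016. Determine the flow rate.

Q = 3.67 m³/s

With bottom width b = 1.7 m and side slope z = 1.4: A = (b + zy)y = (1.7 + 1.4×0.536)×0.536 = 1.313 m²; P = b + 2y√(1+z²) = 1.7 + 2×0.536×1.72 = 3.544 m.
Hydraulic radius R = A/P = 1.313/3.544 = 0.3706 m.
Manning's equation: Q = (1/n) A R^(2/3) S^(1/2) = (1/0.016) × 1.313 × 0.3706^(2/3) × 0.0075^(1/2) = 3.67 m³/s.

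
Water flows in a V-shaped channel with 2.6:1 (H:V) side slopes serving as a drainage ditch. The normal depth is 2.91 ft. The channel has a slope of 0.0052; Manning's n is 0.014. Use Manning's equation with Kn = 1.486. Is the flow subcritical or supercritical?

supercritical

For a triangular section with side slope z = 2.6: A = zy² = 2.6×2.91² = 22.02 ft²; P = 2y√(1+z²) = 2×2.91×2.786 = 16.21 ft.
Hydraulic radius R = A/P = 22.02/16.21 = 1.358 ft.
V = (1.486/n) R^(2/3) √S = (1.486/0.014) × 1.358^(2/3) × √0.0052 = 9.386 ft/s. Hydraulic depth D_h = A/T = 22.02/15.13 = 1.455 ft.
Froude number Fr = V/√(g·D_h) = 9.386/√(32.2×1.455) = 1.37, which is greater than 1, so the flow is supercritical.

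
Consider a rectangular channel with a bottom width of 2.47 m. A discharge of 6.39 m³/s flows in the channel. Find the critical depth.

y_c = 0.88 m

For a rectangular channel, critical depth y_c = (q²/g)^(1/3) where q = Q/b = 6.39/2.47 = 2.587 m²/s.
So y_c = (2.587²/9.81)^(1/3) = 0.88 m.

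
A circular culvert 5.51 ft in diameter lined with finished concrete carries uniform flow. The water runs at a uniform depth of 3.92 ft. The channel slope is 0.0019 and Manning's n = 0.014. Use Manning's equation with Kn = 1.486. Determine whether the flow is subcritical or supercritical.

subcritical

For a circular section of diameter D = 5.51 ft at depth y = 3.92 ft, the central angle is θ = 2 arccos(1 − 2y/D) = 4.015 rad. Then A = (D²/8)(θ − sin θ) = 18.14 ft² and P = Dθ/2 = 11.06 ft.
Hydraulic radius R = A/P = 18.14/11.06 = 1.64 ft.
V = (1.486/n) R^(2/3) √S = (1.486/0.014) × 1.64^(2/3) × √0.0019 = 6.435 ft/s. Hydraulic depth D_h = A/T = 18.14/4.993 = 3.634 ft.
Froude number Fr = V/√(g·D_h) = 6.435/√(32.2×3.634) = 0.595, which is less than 1, so the flow is subcritical.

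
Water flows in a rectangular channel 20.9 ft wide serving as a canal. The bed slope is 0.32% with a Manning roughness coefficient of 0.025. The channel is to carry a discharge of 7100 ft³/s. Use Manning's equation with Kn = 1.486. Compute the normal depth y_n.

y_n = 26.4 ft

Manning's equation rearranged: A R^(2/3) = nQ / (1.486·√S) = 0.025 × 7100 / (1.486 × √0.0032) = 2112.
At y = 32.1 ft: A R^(2/3) = 2657 — high.
At y = 21.7 ft: A R^(2/3) = 1668 — low.
At y = 26.4 ft: A R^(2/3) = 2112 — close enough.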